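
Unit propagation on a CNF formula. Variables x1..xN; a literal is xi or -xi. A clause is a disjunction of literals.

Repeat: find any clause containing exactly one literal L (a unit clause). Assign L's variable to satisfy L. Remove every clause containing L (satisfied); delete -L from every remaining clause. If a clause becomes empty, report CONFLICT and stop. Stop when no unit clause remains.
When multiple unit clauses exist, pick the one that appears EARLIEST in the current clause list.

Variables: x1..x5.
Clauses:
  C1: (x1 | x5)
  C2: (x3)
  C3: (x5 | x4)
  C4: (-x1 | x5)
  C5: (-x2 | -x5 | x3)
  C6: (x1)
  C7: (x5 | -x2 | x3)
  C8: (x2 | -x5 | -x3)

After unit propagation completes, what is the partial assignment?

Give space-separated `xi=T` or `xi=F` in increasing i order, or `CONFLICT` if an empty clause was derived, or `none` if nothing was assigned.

Answer: x1=T x2=T x3=T x5=T

Derivation:
unit clause [3] forces x3=T; simplify:
  drop -3 from [2, -5, -3] -> [2, -5]
  satisfied 3 clause(s); 5 remain; assigned so far: [3]
unit clause [1] forces x1=T; simplify:
  drop -1 from [-1, 5] -> [5]
  satisfied 2 clause(s); 3 remain; assigned so far: [1, 3]
unit clause [5] forces x5=T; simplify:
  drop -5 from [2, -5] -> [2]
  satisfied 2 clause(s); 1 remain; assigned so far: [1, 3, 5]
unit clause [2] forces x2=T; simplify:
  satisfied 1 clause(s); 0 remain; assigned so far: [1, 2, 3, 5]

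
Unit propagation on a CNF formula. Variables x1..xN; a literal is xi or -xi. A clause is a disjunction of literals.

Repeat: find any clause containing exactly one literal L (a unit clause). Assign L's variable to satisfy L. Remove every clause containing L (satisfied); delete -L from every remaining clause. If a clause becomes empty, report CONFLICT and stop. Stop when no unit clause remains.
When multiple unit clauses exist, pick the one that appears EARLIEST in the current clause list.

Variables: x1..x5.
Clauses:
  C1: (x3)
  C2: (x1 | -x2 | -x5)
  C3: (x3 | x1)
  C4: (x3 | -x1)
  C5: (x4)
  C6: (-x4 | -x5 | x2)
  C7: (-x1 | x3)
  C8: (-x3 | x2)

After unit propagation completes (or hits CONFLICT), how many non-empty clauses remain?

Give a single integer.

unit clause [3] forces x3=T; simplify:
  drop -3 from [-3, 2] -> [2]
  satisfied 4 clause(s); 4 remain; assigned so far: [3]
unit clause [4] forces x4=T; simplify:
  drop -4 from [-4, -5, 2] -> [-5, 2]
  satisfied 1 clause(s); 3 remain; assigned so far: [3, 4]
unit clause [2] forces x2=T; simplify:
  drop -2 from [1, -2, -5] -> [1, -5]
  satisfied 2 clause(s); 1 remain; assigned so far: [2, 3, 4]

Answer: 1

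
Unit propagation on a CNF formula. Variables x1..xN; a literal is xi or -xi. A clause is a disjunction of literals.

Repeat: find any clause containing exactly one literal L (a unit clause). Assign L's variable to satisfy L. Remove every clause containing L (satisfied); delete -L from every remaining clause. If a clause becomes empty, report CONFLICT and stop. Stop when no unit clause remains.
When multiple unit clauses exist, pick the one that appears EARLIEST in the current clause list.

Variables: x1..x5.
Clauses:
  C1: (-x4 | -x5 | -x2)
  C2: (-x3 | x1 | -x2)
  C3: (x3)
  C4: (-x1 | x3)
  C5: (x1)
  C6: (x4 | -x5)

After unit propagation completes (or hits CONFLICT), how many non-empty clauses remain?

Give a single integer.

unit clause [3] forces x3=T; simplify:
  drop -3 from [-3, 1, -2] -> [1, -2]
  satisfied 2 clause(s); 4 remain; assigned so far: [3]
unit clause [1] forces x1=T; simplify:
  satisfied 2 clause(s); 2 remain; assigned so far: [1, 3]

Answer: 2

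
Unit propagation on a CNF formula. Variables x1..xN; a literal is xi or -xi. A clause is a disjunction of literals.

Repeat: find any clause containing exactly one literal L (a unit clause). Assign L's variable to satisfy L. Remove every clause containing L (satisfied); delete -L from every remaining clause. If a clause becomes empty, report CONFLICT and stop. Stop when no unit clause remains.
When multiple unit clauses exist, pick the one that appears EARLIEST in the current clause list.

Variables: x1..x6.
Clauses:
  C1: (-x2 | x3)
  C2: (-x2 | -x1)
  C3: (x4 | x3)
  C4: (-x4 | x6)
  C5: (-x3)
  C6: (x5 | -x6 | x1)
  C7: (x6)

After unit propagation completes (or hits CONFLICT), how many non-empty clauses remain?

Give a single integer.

Answer: 1

Derivation:
unit clause [-3] forces x3=F; simplify:
  drop 3 from [-2, 3] -> [-2]
  drop 3 from [4, 3] -> [4]
  satisfied 1 clause(s); 6 remain; assigned so far: [3]
unit clause [-2] forces x2=F; simplify:
  satisfied 2 clause(s); 4 remain; assigned so far: [2, 3]
unit clause [4] forces x4=T; simplify:
  drop -4 from [-4, 6] -> [6]
  satisfied 1 clause(s); 3 remain; assigned so far: [2, 3, 4]
unit clause [6] forces x6=T; simplify:
  drop -6 from [5, -6, 1] -> [5, 1]
  satisfied 2 clause(s); 1 remain; assigned so far: [2, 3, 4, 6]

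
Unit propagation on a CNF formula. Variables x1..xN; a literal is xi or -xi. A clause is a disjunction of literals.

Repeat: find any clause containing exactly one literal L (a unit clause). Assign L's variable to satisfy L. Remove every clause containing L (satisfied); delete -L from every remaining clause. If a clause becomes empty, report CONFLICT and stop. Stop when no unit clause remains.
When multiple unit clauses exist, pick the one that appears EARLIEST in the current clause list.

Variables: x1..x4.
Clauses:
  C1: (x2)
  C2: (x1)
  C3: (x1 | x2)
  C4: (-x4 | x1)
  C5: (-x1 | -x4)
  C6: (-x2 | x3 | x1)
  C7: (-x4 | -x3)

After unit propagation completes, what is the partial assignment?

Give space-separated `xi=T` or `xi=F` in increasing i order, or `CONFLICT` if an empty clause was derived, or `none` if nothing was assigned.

Answer: x1=T x2=T x4=F

Derivation:
unit clause [2] forces x2=T; simplify:
  drop -2 from [-2, 3, 1] -> [3, 1]
  satisfied 2 clause(s); 5 remain; assigned so far: [2]
unit clause [1] forces x1=T; simplify:
  drop -1 from [-1, -4] -> [-4]
  satisfied 3 clause(s); 2 remain; assigned so far: [1, 2]
unit clause [-4] forces x4=F; simplify:
  satisfied 2 clause(s); 0 remain; assigned so far: [1, 2, 4]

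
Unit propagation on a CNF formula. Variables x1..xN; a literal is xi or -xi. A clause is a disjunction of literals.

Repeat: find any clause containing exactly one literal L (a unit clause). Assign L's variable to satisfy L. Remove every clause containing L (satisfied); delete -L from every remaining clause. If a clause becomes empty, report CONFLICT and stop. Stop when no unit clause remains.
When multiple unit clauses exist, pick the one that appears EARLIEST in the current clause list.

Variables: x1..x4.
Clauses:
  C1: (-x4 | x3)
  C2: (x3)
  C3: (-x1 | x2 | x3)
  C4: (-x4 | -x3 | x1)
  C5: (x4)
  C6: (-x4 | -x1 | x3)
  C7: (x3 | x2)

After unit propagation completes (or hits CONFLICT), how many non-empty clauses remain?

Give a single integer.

Answer: 0

Derivation:
unit clause [3] forces x3=T; simplify:
  drop -3 from [-4, -3, 1] -> [-4, 1]
  satisfied 5 clause(s); 2 remain; assigned so far: [3]
unit clause [4] forces x4=T; simplify:
  drop -4 from [-4, 1] -> [1]
  satisfied 1 clause(s); 1 remain; assigned so far: [3, 4]
unit clause [1] forces x1=T; simplify:
  satisfied 1 clause(s); 0 remain; assigned so far: [1, 3, 4]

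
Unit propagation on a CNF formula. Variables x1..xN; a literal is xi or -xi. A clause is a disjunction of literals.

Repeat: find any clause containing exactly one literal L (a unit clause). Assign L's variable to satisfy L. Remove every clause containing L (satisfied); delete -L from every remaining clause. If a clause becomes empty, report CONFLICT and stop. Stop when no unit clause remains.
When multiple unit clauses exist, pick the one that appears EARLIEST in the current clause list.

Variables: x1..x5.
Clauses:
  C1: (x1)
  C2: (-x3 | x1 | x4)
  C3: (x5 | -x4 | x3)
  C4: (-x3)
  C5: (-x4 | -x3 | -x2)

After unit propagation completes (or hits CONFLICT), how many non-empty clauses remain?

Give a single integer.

Answer: 1

Derivation:
unit clause [1] forces x1=T; simplify:
  satisfied 2 clause(s); 3 remain; assigned so far: [1]
unit clause [-3] forces x3=F; simplify:
  drop 3 from [5, -4, 3] -> [5, -4]
  satisfied 2 clause(s); 1 remain; assigned so far: [1, 3]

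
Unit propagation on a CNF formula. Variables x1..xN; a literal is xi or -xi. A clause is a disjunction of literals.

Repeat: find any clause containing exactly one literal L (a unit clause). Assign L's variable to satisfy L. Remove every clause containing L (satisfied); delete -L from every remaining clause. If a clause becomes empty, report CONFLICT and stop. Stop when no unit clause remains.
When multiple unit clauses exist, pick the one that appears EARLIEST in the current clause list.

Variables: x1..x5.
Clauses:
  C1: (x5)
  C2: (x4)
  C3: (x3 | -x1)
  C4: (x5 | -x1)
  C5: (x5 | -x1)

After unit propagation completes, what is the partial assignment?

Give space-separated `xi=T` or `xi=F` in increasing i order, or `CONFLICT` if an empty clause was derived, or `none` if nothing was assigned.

Answer: x4=T x5=T

Derivation:
unit clause [5] forces x5=T; simplify:
  satisfied 3 clause(s); 2 remain; assigned so far: [5]
unit clause [4] forces x4=T; simplify:
  satisfied 1 clause(s); 1 remain; assigned so far: [4, 5]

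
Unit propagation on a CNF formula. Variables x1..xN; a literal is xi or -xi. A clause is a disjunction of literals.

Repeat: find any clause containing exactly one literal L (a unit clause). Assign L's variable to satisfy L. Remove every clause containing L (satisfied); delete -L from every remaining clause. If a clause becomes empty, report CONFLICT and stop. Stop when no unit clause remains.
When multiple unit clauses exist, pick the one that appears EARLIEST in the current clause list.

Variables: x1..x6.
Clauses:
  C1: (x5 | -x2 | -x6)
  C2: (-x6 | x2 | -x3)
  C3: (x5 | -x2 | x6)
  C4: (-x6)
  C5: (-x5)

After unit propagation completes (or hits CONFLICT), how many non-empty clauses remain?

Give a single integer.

Answer: 0

Derivation:
unit clause [-6] forces x6=F; simplify:
  drop 6 from [5, -2, 6] -> [5, -2]
  satisfied 3 clause(s); 2 remain; assigned so far: [6]
unit clause [-5] forces x5=F; simplify:
  drop 5 from [5, -2] -> [-2]
  satisfied 1 clause(s); 1 remain; assigned so far: [5, 6]
unit clause [-2] forces x2=F; simplify:
  satisfied 1 clause(s); 0 remain; assigned so far: [2, 5, 6]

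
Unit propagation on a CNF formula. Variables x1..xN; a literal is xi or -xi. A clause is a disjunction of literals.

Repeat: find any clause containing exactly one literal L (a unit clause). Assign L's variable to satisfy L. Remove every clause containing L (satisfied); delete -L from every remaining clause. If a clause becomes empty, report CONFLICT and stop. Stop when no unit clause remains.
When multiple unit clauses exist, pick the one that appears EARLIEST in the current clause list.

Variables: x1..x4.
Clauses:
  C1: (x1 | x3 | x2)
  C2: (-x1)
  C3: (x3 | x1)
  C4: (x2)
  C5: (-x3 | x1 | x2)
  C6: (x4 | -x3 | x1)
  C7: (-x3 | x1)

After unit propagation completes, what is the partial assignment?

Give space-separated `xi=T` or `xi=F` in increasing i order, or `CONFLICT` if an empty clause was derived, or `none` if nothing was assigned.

unit clause [-1] forces x1=F; simplify:
  drop 1 from [1, 3, 2] -> [3, 2]
  drop 1 from [3, 1] -> [3]
  drop 1 from [-3, 1, 2] -> [-3, 2]
  drop 1 from [4, -3, 1] -> [4, -3]
  drop 1 from [-3, 1] -> [-3]
  satisfied 1 clause(s); 6 remain; assigned so far: [1]
unit clause [3] forces x3=T; simplify:
  drop -3 from [-3, 2] -> [2]
  drop -3 from [4, -3] -> [4]
  drop -3 from [-3] -> [] (empty!)
  satisfied 2 clause(s); 4 remain; assigned so far: [1, 3]
CONFLICT (empty clause)

Answer: CONFLICT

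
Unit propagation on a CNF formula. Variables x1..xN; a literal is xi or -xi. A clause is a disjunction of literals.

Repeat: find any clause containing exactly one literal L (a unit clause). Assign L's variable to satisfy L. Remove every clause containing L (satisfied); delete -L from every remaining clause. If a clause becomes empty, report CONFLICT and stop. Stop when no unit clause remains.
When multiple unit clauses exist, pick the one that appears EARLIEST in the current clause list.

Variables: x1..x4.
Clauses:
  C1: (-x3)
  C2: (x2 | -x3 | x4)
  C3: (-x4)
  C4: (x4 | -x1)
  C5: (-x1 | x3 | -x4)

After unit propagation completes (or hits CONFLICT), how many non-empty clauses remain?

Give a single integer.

unit clause [-3] forces x3=F; simplify:
  drop 3 from [-1, 3, -4] -> [-1, -4]
  satisfied 2 clause(s); 3 remain; assigned so far: [3]
unit clause [-4] forces x4=F; simplify:
  drop 4 from [4, -1] -> [-1]
  satisfied 2 clause(s); 1 remain; assigned so far: [3, 4]
unit clause [-1] forces x1=F; simplify:
  satisfied 1 clause(s); 0 remain; assigned so far: [1, 3, 4]

Answer: 0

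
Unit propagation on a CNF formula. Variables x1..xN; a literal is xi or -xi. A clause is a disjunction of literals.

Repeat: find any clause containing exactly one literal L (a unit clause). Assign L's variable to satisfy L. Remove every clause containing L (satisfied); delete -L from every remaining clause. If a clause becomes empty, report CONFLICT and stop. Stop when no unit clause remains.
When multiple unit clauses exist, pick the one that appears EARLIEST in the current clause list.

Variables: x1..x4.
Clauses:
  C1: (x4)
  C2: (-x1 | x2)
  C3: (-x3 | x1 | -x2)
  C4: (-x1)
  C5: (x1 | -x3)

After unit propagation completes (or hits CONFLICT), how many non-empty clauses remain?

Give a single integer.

Answer: 0

Derivation:
unit clause [4] forces x4=T; simplify:
  satisfied 1 clause(s); 4 remain; assigned so far: [4]
unit clause [-1] forces x1=F; simplify:
  drop 1 from [-3, 1, -2] -> [-3, -2]
  drop 1 from [1, -3] -> [-3]
  satisfied 2 clause(s); 2 remain; assigned so far: [1, 4]
unit clause [-3] forces x3=F; simplify:
  satisfied 2 clause(s); 0 remain; assigned so far: [1, 3, 4]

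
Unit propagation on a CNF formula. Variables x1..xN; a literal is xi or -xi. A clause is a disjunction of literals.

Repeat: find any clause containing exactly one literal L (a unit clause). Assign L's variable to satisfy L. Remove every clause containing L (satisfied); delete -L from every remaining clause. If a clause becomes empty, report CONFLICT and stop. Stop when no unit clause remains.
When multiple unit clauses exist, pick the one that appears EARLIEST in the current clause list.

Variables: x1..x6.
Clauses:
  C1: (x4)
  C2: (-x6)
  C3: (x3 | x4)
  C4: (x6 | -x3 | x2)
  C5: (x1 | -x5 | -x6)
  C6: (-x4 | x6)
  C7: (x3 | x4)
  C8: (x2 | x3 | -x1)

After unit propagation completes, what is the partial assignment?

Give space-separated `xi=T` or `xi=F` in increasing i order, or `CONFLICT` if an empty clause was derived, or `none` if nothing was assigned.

Answer: CONFLICT

Derivation:
unit clause [4] forces x4=T; simplify:
  drop -4 from [-4, 6] -> [6]
  satisfied 3 clause(s); 5 remain; assigned so far: [4]
unit clause [-6] forces x6=F; simplify:
  drop 6 from [6, -3, 2] -> [-3, 2]
  drop 6 from [6] -> [] (empty!)
  satisfied 2 clause(s); 3 remain; assigned so far: [4, 6]
CONFLICT (empty clause)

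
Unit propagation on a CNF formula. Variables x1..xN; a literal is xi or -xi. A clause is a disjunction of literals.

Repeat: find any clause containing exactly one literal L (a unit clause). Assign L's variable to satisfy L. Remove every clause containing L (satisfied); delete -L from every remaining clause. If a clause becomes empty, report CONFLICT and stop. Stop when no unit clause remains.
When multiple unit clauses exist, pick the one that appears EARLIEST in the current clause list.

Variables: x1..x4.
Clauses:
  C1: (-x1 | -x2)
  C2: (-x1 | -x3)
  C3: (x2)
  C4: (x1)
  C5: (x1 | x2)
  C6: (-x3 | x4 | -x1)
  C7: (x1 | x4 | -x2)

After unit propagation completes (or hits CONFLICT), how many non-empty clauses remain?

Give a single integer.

Answer: 1

Derivation:
unit clause [2] forces x2=T; simplify:
  drop -2 from [-1, -2] -> [-1]
  drop -2 from [1, 4, -2] -> [1, 4]
  satisfied 2 clause(s); 5 remain; assigned so far: [2]
unit clause [-1] forces x1=F; simplify:
  drop 1 from [1] -> [] (empty!)
  drop 1 from [1, 4] -> [4]
  satisfied 3 clause(s); 2 remain; assigned so far: [1, 2]
CONFLICT (empty clause)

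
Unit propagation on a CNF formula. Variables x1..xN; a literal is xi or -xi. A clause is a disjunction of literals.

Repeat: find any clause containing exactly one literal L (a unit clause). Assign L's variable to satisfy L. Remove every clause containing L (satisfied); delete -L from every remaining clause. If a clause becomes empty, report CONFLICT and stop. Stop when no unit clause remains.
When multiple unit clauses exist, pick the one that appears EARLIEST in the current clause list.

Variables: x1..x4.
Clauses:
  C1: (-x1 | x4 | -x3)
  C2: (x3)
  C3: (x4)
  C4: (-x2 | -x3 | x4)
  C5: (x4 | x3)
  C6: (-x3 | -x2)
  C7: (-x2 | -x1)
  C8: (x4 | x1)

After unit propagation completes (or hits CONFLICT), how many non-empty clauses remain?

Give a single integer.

unit clause [3] forces x3=T; simplify:
  drop -3 from [-1, 4, -3] -> [-1, 4]
  drop -3 from [-2, -3, 4] -> [-2, 4]
  drop -3 from [-3, -2] -> [-2]
  satisfied 2 clause(s); 6 remain; assigned so far: [3]
unit clause [4] forces x4=T; simplify:
  satisfied 4 clause(s); 2 remain; assigned so far: [3, 4]
unit clause [-2] forces x2=F; simplify:
  satisfied 2 clause(s); 0 remain; assigned so far: [2, 3, 4]

Answer: 0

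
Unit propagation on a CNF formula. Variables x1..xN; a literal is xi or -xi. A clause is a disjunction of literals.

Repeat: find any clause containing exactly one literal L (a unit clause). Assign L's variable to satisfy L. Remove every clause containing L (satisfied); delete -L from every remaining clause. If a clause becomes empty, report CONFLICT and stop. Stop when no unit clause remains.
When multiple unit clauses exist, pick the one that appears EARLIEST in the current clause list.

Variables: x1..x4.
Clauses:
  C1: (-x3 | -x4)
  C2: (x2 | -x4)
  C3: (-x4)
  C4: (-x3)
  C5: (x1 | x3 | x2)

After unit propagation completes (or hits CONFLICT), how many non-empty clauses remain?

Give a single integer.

unit clause [-4] forces x4=F; simplify:
  satisfied 3 clause(s); 2 remain; assigned so far: [4]
unit clause [-3] forces x3=F; simplify:
  drop 3 from [1, 3, 2] -> [1, 2]
  satisfied 1 clause(s); 1 remain; assigned so far: [3, 4]

Answer: 1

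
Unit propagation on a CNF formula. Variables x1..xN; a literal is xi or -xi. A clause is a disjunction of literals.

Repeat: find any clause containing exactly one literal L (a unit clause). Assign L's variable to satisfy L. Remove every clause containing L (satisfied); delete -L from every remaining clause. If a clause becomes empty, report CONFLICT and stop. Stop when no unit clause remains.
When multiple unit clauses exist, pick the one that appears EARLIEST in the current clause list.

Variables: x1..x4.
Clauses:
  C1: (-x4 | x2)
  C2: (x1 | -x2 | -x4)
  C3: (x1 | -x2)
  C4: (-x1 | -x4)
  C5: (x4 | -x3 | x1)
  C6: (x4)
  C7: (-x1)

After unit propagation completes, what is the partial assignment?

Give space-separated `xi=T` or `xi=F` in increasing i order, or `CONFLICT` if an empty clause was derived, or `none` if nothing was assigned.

unit clause [4] forces x4=T; simplify:
  drop -4 from [-4, 2] -> [2]
  drop -4 from [1, -2, -4] -> [1, -2]
  drop -4 from [-1, -4] -> [-1]
  satisfied 2 clause(s); 5 remain; assigned so far: [4]
unit clause [2] forces x2=T; simplify:
  drop -2 from [1, -2] -> [1]
  drop -2 from [1, -2] -> [1]
  satisfied 1 clause(s); 4 remain; assigned so far: [2, 4]
unit clause [1] forces x1=T; simplify:
  drop -1 from [-1] -> [] (empty!)
  drop -1 from [-1] -> [] (empty!)
  satisfied 2 clause(s); 2 remain; assigned so far: [1, 2, 4]
CONFLICT (empty clause)

Answer: CONFLICT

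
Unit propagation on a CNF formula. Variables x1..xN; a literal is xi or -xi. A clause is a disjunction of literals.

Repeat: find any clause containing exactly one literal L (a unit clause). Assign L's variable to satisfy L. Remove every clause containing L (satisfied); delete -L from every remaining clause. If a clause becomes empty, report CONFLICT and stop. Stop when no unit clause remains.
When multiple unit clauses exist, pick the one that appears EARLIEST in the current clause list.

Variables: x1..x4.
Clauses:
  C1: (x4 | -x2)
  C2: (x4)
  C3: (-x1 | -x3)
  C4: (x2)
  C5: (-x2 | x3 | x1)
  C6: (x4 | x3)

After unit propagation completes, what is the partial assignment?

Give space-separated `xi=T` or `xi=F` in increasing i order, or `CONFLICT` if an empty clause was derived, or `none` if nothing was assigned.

unit clause [4] forces x4=T; simplify:
  satisfied 3 clause(s); 3 remain; assigned so far: [4]
unit clause [2] forces x2=T; simplify:
  drop -2 from [-2, 3, 1] -> [3, 1]
  satisfied 1 clause(s); 2 remain; assigned so far: [2, 4]

Answer: x2=T x4=T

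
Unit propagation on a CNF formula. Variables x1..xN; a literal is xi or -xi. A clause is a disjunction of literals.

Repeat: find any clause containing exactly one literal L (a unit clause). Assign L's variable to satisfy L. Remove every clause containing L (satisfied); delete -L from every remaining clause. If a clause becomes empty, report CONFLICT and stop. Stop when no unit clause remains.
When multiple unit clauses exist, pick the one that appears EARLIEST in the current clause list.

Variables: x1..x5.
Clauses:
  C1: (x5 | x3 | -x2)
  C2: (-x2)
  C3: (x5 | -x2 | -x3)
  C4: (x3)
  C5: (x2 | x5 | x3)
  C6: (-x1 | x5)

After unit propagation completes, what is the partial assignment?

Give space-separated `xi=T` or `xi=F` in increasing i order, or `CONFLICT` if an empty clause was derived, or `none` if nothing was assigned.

Answer: x2=F x3=T

Derivation:
unit clause [-2] forces x2=F; simplify:
  drop 2 from [2, 5, 3] -> [5, 3]
  satisfied 3 clause(s); 3 remain; assigned so far: [2]
unit clause [3] forces x3=T; simplify:
  satisfied 2 clause(s); 1 remain; assigned so far: [2, 3]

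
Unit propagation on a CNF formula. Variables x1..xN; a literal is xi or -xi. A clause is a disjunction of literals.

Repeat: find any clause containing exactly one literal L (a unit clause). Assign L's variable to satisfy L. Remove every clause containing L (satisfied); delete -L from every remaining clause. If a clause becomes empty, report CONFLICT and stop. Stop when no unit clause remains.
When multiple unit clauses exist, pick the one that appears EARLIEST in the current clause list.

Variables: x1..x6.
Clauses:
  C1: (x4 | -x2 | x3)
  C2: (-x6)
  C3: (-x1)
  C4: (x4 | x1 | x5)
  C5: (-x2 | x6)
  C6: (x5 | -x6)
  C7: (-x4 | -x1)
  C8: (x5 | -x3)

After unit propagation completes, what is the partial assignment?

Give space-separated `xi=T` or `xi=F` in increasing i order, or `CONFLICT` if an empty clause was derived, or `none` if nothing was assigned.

unit clause [-6] forces x6=F; simplify:
  drop 6 from [-2, 6] -> [-2]
  satisfied 2 clause(s); 6 remain; assigned so far: [6]
unit clause [-1] forces x1=F; simplify:
  drop 1 from [4, 1, 5] -> [4, 5]
  satisfied 2 clause(s); 4 remain; assigned so far: [1, 6]
unit clause [-2] forces x2=F; simplify:
  satisfied 2 clause(s); 2 remain; assigned so far: [1, 2, 6]

Answer: x1=F x2=F x6=F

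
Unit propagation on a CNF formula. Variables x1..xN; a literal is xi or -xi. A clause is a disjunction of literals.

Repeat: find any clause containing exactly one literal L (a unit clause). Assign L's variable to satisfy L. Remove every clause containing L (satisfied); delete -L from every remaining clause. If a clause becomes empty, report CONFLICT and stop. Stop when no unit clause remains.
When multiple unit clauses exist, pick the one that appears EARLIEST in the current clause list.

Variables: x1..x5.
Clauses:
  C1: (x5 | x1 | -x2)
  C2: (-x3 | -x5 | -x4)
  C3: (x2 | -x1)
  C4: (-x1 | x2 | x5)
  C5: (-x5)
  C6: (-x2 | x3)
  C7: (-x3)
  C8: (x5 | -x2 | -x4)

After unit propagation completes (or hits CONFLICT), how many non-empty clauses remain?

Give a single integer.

Answer: 0

Derivation:
unit clause [-5] forces x5=F; simplify:
  drop 5 from [5, 1, -2] -> [1, -2]
  drop 5 from [-1, 2, 5] -> [-1, 2]
  drop 5 from [5, -2, -4] -> [-2, -4]
  satisfied 2 clause(s); 6 remain; assigned so far: [5]
unit clause [-3] forces x3=F; simplify:
  drop 3 from [-2, 3] -> [-2]
  satisfied 1 clause(s); 5 remain; assigned so far: [3, 5]
unit clause [-2] forces x2=F; simplify:
  drop 2 from [2, -1] -> [-1]
  drop 2 from [-1, 2] -> [-1]
  satisfied 3 clause(s); 2 remain; assigned so far: [2, 3, 5]
unit clause [-1] forces x1=F; simplify:
  satisfied 2 clause(s); 0 remain; assigned so far: [1, 2, 3, 5]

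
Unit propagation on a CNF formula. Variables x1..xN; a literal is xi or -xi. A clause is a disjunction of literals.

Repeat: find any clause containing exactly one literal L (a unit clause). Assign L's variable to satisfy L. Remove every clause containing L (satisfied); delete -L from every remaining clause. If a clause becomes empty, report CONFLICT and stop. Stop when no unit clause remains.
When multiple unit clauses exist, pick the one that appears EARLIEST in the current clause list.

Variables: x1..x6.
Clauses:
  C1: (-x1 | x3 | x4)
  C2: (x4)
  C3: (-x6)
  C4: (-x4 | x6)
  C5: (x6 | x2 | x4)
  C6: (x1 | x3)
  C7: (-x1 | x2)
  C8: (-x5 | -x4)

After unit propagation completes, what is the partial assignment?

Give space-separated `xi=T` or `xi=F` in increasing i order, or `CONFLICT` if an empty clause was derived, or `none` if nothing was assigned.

Answer: CONFLICT

Derivation:
unit clause [4] forces x4=T; simplify:
  drop -4 from [-4, 6] -> [6]
  drop -4 from [-5, -4] -> [-5]
  satisfied 3 clause(s); 5 remain; assigned so far: [4]
unit clause [-6] forces x6=F; simplify:
  drop 6 from [6] -> [] (empty!)
  satisfied 1 clause(s); 4 remain; assigned so far: [4, 6]
CONFLICT (empty clause)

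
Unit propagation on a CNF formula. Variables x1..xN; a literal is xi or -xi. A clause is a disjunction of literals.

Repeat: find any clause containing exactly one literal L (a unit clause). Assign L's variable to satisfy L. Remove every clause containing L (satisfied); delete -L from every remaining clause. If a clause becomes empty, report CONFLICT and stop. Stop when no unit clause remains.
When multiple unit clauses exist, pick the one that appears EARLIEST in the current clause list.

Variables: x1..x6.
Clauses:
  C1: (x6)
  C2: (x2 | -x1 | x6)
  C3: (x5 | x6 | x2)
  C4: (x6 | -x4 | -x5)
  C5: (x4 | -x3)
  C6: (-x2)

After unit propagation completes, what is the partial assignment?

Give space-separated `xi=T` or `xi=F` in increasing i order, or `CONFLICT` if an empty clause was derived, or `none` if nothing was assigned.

unit clause [6] forces x6=T; simplify:
  satisfied 4 clause(s); 2 remain; assigned so far: [6]
unit clause [-2] forces x2=F; simplify:
  satisfied 1 clause(s); 1 remain; assigned so far: [2, 6]

Answer: x2=F x6=T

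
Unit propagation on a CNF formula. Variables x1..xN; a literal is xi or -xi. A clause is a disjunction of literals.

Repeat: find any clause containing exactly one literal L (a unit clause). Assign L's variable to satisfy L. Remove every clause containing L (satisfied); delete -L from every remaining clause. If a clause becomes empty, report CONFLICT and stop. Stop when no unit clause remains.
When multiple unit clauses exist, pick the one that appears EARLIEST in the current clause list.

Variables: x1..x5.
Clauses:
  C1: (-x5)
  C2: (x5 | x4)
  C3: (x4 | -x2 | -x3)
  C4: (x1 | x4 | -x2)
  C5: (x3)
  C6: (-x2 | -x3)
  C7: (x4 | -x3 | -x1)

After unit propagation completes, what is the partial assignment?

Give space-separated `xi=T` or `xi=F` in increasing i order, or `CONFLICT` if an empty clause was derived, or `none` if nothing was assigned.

unit clause [-5] forces x5=F; simplify:
  drop 5 from [5, 4] -> [4]
  satisfied 1 clause(s); 6 remain; assigned so far: [5]
unit clause [4] forces x4=T; simplify:
  satisfied 4 clause(s); 2 remain; assigned so far: [4, 5]
unit clause [3] forces x3=T; simplify:
  drop -3 from [-2, -3] -> [-2]
  satisfied 1 clause(s); 1 remain; assigned so far: [3, 4, 5]
unit clause [-2] forces x2=F; simplify:
  satisfied 1 clause(s); 0 remain; assigned so far: [2, 3, 4, 5]

Answer: x2=F x3=T x4=T x5=F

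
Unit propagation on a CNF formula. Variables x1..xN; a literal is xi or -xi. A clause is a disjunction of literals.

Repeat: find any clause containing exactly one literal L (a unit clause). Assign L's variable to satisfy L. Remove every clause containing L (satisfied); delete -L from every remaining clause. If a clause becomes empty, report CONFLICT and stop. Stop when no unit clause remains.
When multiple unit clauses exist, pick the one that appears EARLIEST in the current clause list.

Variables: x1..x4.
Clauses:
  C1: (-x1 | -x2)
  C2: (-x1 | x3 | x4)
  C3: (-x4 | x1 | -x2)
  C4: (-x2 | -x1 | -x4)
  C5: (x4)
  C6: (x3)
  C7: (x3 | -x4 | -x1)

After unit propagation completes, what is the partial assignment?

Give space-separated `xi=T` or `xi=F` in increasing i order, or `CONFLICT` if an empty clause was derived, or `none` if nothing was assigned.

unit clause [4] forces x4=T; simplify:
  drop -4 from [-4, 1, -2] -> [1, -2]
  drop -4 from [-2, -1, -4] -> [-2, -1]
  drop -4 from [3, -4, -1] -> [3, -1]
  satisfied 2 clause(s); 5 remain; assigned so far: [4]
unit clause [3] forces x3=T; simplify:
  satisfied 2 clause(s); 3 remain; assigned so far: [3, 4]

Answer: x3=T x4=T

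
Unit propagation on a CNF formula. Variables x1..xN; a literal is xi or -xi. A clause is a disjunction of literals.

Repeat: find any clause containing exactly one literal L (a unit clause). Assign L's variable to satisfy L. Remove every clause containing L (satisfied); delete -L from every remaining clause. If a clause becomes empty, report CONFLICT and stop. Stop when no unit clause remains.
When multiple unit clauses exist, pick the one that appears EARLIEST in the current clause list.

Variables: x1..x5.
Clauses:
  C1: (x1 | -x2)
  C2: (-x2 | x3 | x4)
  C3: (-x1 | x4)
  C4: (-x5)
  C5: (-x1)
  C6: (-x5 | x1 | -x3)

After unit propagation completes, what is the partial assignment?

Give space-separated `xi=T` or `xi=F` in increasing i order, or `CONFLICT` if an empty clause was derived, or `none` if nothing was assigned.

unit clause [-5] forces x5=F; simplify:
  satisfied 2 clause(s); 4 remain; assigned so far: [5]
unit clause [-1] forces x1=F; simplify:
  drop 1 from [1, -2] -> [-2]
  satisfied 2 clause(s); 2 remain; assigned so far: [1, 5]
unit clause [-2] forces x2=F; simplify:
  satisfied 2 clause(s); 0 remain; assigned so far: [1, 2, 5]

Answer: x1=F x2=F x5=F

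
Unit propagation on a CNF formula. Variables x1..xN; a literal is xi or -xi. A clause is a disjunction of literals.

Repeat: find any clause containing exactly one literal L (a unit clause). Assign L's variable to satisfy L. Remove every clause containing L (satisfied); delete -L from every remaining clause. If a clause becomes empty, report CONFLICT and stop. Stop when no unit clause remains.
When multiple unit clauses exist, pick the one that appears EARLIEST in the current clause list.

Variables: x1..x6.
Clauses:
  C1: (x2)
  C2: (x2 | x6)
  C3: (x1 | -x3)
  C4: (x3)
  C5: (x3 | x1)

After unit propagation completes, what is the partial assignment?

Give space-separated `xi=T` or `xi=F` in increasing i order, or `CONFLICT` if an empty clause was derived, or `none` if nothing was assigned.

Answer: x1=T x2=T x3=T

Derivation:
unit clause [2] forces x2=T; simplify:
  satisfied 2 clause(s); 3 remain; assigned so far: [2]
unit clause [3] forces x3=T; simplify:
  drop -3 from [1, -3] -> [1]
  satisfied 2 clause(s); 1 remain; assigned so far: [2, 3]
unit clause [1] forces x1=T; simplify:
  satisfied 1 clause(s); 0 remain; assigned so far: [1, 2, 3]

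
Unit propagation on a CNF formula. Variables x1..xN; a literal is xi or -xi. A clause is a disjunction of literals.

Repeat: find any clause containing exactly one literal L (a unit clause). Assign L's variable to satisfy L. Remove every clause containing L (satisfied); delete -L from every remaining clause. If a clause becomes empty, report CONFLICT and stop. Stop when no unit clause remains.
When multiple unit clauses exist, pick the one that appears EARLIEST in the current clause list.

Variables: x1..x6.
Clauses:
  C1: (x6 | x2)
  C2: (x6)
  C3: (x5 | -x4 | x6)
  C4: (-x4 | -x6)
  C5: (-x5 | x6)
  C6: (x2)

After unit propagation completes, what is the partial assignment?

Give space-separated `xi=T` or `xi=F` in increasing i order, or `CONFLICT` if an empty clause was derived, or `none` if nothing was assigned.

Answer: x2=T x4=F x6=T

Derivation:
unit clause [6] forces x6=T; simplify:
  drop -6 from [-4, -6] -> [-4]
  satisfied 4 clause(s); 2 remain; assigned so far: [6]
unit clause [-4] forces x4=F; simplify:
  satisfied 1 clause(s); 1 remain; assigned so far: [4, 6]
unit clause [2] forces x2=T; simplify:
  satisfied 1 clause(s); 0 remain; assigned so far: [2, 4, 6]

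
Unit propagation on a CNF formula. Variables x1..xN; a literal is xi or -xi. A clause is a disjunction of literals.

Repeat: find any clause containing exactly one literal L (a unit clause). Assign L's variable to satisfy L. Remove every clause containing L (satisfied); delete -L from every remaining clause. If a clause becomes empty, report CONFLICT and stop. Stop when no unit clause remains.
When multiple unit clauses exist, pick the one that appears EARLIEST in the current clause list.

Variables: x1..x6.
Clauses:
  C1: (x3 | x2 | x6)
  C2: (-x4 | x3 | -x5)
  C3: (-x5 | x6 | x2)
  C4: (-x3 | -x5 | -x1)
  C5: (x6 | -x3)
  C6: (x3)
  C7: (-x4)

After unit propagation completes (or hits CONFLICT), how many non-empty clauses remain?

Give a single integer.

Answer: 1

Derivation:
unit clause [3] forces x3=T; simplify:
  drop -3 from [-3, -5, -1] -> [-5, -1]
  drop -3 from [6, -3] -> [6]
  satisfied 3 clause(s); 4 remain; assigned so far: [3]
unit clause [6] forces x6=T; simplify:
  satisfied 2 clause(s); 2 remain; assigned so far: [3, 6]
unit clause [-4] forces x4=F; simplify:
  satisfied 1 clause(s); 1 remain; assigned so far: [3, 4, 6]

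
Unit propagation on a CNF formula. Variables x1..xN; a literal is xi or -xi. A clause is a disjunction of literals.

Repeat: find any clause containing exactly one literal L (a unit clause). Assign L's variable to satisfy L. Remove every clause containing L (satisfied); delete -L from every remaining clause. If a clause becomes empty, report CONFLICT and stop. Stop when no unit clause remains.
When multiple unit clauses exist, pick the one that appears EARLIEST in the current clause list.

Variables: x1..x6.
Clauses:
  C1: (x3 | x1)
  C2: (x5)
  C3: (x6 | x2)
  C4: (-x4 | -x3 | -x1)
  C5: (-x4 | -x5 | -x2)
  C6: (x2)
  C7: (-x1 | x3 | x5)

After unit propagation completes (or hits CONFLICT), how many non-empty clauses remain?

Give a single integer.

Answer: 1

Derivation:
unit clause [5] forces x5=T; simplify:
  drop -5 from [-4, -5, -2] -> [-4, -2]
  satisfied 2 clause(s); 5 remain; assigned so far: [5]
unit clause [2] forces x2=T; simplify:
  drop -2 from [-4, -2] -> [-4]
  satisfied 2 clause(s); 3 remain; assigned so far: [2, 5]
unit clause [-4] forces x4=F; simplify:
  satisfied 2 clause(s); 1 remain; assigned so far: [2, 4, 5]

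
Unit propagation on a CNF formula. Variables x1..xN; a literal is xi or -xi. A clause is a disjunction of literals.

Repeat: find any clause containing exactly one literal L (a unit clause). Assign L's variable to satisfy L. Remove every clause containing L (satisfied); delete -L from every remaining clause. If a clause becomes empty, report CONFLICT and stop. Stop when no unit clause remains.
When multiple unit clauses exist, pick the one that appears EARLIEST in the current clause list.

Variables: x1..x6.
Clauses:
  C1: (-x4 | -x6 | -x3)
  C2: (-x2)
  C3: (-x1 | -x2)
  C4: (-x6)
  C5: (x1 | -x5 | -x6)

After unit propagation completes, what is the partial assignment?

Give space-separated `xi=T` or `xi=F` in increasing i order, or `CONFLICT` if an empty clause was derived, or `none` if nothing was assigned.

unit clause [-2] forces x2=F; simplify:
  satisfied 2 clause(s); 3 remain; assigned so far: [2]
unit clause [-6] forces x6=F; simplify:
  satisfied 3 clause(s); 0 remain; assigned so far: [2, 6]

Answer: x2=F x6=F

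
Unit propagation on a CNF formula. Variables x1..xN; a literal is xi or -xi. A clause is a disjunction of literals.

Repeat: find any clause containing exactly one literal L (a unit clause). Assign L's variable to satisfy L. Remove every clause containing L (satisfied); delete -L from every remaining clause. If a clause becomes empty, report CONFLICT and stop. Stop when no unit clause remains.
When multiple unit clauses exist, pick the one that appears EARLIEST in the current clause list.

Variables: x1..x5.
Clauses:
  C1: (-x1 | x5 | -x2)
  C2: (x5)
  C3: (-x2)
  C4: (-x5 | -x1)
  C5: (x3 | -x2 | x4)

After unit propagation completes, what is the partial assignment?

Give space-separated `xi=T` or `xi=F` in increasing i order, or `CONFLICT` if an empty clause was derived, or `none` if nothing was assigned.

unit clause [5] forces x5=T; simplify:
  drop -5 from [-5, -1] -> [-1]
  satisfied 2 clause(s); 3 remain; assigned so far: [5]
unit clause [-2] forces x2=F; simplify:
  satisfied 2 clause(s); 1 remain; assigned so far: [2, 5]
unit clause [-1] forces x1=F; simplify:
  satisfied 1 clause(s); 0 remain; assigned so far: [1, 2, 5]

Answer: x1=F x2=F x5=T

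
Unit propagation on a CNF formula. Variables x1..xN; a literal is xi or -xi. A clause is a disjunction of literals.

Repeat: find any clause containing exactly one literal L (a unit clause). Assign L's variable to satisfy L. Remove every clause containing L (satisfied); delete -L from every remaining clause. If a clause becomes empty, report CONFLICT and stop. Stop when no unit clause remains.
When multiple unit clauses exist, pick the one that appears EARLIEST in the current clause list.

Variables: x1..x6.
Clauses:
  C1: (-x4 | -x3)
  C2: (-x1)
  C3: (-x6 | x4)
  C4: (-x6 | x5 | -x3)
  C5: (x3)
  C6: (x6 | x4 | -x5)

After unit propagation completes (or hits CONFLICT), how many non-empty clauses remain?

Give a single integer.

Answer: 0

Derivation:
unit clause [-1] forces x1=F; simplify:
  satisfied 1 clause(s); 5 remain; assigned so far: [1]
unit clause [3] forces x3=T; simplify:
  drop -3 from [-4, -3] -> [-4]
  drop -3 from [-6, 5, -3] -> [-6, 5]
  satisfied 1 clause(s); 4 remain; assigned so far: [1, 3]
unit clause [-4] forces x4=F; simplify:
  drop 4 from [-6, 4] -> [-6]
  drop 4 from [6, 4, -5] -> [6, -5]
  satisfied 1 clause(s); 3 remain; assigned so far: [1, 3, 4]
unit clause [-6] forces x6=F; simplify:
  drop 6 from [6, -5] -> [-5]
  satisfied 2 clause(s); 1 remain; assigned so far: [1, 3, 4, 6]
unit clause [-5] forces x5=F; simplify:
  satisfied 1 clause(s); 0 remain; assigned so far: [1, 3, 4, 5, 6]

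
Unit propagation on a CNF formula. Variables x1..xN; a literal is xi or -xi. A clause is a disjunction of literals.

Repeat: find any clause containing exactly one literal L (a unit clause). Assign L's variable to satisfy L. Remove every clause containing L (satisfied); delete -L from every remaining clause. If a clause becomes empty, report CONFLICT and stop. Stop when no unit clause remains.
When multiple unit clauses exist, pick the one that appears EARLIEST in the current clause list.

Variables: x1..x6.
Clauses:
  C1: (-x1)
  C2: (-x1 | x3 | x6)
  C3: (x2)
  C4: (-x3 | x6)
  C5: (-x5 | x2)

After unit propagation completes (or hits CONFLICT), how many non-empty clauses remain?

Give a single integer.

Answer: 1

Derivation:
unit clause [-1] forces x1=F; simplify:
  satisfied 2 clause(s); 3 remain; assigned so far: [1]
unit clause [2] forces x2=T; simplify:
  satisfied 2 clause(s); 1 remain; assigned so far: [1, 2]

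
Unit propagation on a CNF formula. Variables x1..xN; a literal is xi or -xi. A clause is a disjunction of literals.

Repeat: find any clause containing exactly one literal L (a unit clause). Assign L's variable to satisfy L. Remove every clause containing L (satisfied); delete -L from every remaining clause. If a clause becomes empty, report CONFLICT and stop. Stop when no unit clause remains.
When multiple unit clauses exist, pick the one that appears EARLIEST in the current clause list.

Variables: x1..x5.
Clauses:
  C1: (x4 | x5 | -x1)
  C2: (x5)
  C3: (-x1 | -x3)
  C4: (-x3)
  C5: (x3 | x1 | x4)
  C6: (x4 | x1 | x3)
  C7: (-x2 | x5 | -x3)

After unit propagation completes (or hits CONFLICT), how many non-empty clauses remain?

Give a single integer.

unit clause [5] forces x5=T; simplify:
  satisfied 3 clause(s); 4 remain; assigned so far: [5]
unit clause [-3] forces x3=F; simplify:
  drop 3 from [3, 1, 4] -> [1, 4]
  drop 3 from [4, 1, 3] -> [4, 1]
  satisfied 2 clause(s); 2 remain; assigned so far: [3, 5]

Answer: 2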